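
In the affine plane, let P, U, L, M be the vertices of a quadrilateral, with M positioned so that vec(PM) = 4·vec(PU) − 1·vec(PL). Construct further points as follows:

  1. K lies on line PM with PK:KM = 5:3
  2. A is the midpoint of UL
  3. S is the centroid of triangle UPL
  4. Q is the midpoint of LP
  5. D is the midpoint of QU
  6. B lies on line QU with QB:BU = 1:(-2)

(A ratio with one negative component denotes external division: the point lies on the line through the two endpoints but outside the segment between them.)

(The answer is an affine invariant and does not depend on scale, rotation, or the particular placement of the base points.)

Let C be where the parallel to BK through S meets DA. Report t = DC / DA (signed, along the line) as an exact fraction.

Assign P = (0, 0), U = (1, 0), L = (0, 1), M = (4, -1) — the answer is frame-independent, so this choice is without loss of generality.
1. K lies on line PM with PK:KM = 5:3 ⇒ K = (5/2, -5/8)
2. A is the midpoint of UL ⇒ A = (1/2, 1/2)
3. S is the centroid of triangle UPL ⇒ S = (1/3, 1/3)
4. Q is the midpoint of LP ⇒ Q = (0, 1/2)
5. D is the midpoint of QU ⇒ D = (1/2, 1/4)
6. B lies on line QU with QB:BU = 1:(-2) ⇒ B = (-1, 1)
through S parallel to BK: direction (7/2, -13/8); meets DA at C = (1/2, 43/168)
C = D + t·(A−D) with t = 1/42

t = 1/42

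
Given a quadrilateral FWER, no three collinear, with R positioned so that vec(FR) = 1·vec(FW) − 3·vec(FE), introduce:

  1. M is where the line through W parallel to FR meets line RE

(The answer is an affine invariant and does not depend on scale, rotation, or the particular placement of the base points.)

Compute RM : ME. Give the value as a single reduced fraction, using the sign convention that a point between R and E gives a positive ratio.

RM:ME = -3/2

Work in coordinates with F = (0, 0), W = (1, 0), E = (0, 1), R = (1, -3).
1. M is where the line through W parallel to FR meets line RE ⇒ M = (-2, 9)
M = R + t·(E−R) with t = 3, so RM:ME = t:(1−t) = 3:-2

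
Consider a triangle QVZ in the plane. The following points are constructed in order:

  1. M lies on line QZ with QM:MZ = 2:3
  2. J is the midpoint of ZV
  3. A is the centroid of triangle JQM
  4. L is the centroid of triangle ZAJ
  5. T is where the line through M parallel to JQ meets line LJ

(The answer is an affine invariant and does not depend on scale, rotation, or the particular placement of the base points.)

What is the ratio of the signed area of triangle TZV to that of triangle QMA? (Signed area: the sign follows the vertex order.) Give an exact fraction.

Choose coordinates Q = (0, 0), V = (1, 0), Z = (0, 1).
1. M lies on line QZ with QM:MZ = 2:3 ⇒ M = (0, 2/5)
2. J is the midpoint of ZV ⇒ J = (1/2, 1/2)
3. A is the centroid of triangle JQM ⇒ A = (1/6, 3/10)
4. L is the centroid of triangle ZAJ ⇒ L = (2/9, 3/5)
5. T is where the line through M parallel to JQ meets line LJ ⇒ T = (7/34, 103/170)
2·[TZV] = -16/85, 2·[QMA] = -1/15
[TZV]:[QMA] = -16/85:-1/15 = 48/17

[TZV]:[QMA] = 48/17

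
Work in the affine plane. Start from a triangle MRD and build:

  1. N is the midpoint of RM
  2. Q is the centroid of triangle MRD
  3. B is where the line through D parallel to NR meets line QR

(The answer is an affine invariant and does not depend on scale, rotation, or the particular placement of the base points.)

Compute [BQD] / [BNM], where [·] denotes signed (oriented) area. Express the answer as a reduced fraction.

Choose coordinates M = (0, 0), R = (1, 0), D = (0, 1).
1. N is the midpoint of RM ⇒ N = (1/2, 0)
2. Q is the centroid of triangle MRD ⇒ Q = (1/3, 1/3)
3. B is where the line through D parallel to NR meets line QR ⇒ B = (-1, 1)
2·[BQD] = 2/3, 2·[BNM] = -1/2
[BQD]:[BNM] = 2/3:-1/2 = -4/3

[BQD]:[BNM] = -4/3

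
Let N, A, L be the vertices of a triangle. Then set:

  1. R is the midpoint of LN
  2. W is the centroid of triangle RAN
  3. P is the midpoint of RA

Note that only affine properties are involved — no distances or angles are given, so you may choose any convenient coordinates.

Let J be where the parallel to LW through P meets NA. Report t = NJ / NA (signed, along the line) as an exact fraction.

Work in coordinates with N = (0, 0), A = (1, 0), L = (0, 1).
1. R is the midpoint of LN ⇒ R = (0, 1/2)
2. W is the centroid of triangle RAN ⇒ W = (1/3, 1/6)
3. P is the midpoint of RA ⇒ P = (1/2, 1/4)
through P parallel to LW: direction (1/3, -5/6); meets NA at J = (3/5, 0)
J = N + t·(A−N) with t = 3/5

t = 3/5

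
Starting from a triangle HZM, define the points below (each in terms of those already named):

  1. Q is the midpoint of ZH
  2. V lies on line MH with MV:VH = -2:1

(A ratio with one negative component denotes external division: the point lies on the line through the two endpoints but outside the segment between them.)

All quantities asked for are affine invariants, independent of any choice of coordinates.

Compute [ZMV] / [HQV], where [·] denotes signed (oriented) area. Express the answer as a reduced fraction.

Work in coordinates with H = (0, 0), Z = (1, 0), M = (0, 1).
1. Q is the midpoint of ZH ⇒ Q = (1/2, 0)
2. V lies on line MH with MV:VH = -2:1 ⇒ V = (0, -1)
2·[ZMV] = 2, 2·[HQV] = -1/2
[ZMV]:[HQV] = 2:-1/2 = -4

[ZMV]:[HQV] = -4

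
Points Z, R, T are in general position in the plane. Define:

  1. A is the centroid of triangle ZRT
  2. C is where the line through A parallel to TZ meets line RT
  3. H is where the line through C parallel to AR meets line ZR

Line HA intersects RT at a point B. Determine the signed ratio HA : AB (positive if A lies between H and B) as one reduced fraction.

HA:AB = -3

Choose coordinates Z = (0, 0), R = (1, 0), T = (0, 1).
1. A is the centroid of triangle ZRT ⇒ A = (1/3, 1/3)
2. C is where the line through A parallel to TZ meets line RT ⇒ C = (1/3, 2/3)
3. H is where the line through C parallel to AR meets line ZR ⇒ H = (5/3, 0)
line HA meets RT at B = (7/9, 2/9)
A = H + t·(B−H) with t = 3/2, so HA:AB = 3/2:-1/2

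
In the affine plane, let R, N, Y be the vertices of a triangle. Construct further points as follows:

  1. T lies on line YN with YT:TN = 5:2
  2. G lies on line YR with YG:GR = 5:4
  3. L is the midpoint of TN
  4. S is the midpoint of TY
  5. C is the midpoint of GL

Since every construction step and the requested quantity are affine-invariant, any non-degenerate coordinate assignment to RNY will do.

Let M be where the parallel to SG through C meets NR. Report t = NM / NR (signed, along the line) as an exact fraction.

Set R = (0, 0), N = (1, 0), Y = (0, 1); any affine frame gives the same invariant.
1. T lies on line YN with YT:TN = 5:2 ⇒ T = (5/7, 2/7)
2. G lies on line YR with YG:GR = 5:4 ⇒ G = (0, 4/9)
3. L is the midpoint of TN ⇒ L = (6/7, 1/7)
4. S is the midpoint of TY ⇒ S = (5/14, 9/14)
5. C is the midpoint of GL ⇒ C = (3/7, 37/126)
through C parallel to SG: direction (-5/14, -25/126); meets NR at M = (-1/10, 0)
M = N + t·(R−N) with t = 11/10

t = 11/10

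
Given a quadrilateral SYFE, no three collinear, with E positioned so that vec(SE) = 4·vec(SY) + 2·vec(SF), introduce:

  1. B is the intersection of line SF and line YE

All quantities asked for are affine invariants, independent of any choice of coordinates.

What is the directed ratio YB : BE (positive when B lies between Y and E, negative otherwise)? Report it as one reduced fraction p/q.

Choose coordinates S = (0, 0), Y = (1, 0), F = (0, 1), E = (4, 2).
1. B is the intersection of line SF and line YE ⇒ B = (0, -2/3)
B = Y + t·(E−Y) with t = -1/3, so YB:BE = t:(1−t) = -1/3:4/3

YB:BE = -1/4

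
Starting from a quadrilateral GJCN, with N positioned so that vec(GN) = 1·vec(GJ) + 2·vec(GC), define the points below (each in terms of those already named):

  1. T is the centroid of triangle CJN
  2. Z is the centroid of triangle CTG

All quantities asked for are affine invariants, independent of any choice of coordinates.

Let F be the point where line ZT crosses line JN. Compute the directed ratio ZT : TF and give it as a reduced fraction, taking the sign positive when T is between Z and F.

Set G = (0, 0), J = (1, 0), C = (0, 1), N = (1, 2); any affine frame gives the same invariant.
1. T is the centroid of triangle CJN ⇒ T = (2/3, 1)
2. Z is the centroid of triangle CTG ⇒ Z = (2/9, 2/3)
line ZT meets JN at F = (1, 5/4)
T = Z + t·(F−Z) with t = 4/7, so ZT:TF = 4/7:3/7

ZT:TF = 4/3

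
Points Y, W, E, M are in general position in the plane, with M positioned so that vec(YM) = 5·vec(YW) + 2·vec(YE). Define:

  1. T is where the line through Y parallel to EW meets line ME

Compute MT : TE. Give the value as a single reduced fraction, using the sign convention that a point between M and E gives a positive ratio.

MT:TE = -7

Assign Y = (0, 0), W = (1, 0), E = (0, 1), M = (5, 2) — the answer is frame-independent, so this choice is without loss of generality.
1. T is where the line through Y parallel to EW meets line ME ⇒ T = (-5/6, 5/6)
T = M + t·(E−M) with t = 7/6, so MT:TE = t:(1−t) = 7/6:-1/6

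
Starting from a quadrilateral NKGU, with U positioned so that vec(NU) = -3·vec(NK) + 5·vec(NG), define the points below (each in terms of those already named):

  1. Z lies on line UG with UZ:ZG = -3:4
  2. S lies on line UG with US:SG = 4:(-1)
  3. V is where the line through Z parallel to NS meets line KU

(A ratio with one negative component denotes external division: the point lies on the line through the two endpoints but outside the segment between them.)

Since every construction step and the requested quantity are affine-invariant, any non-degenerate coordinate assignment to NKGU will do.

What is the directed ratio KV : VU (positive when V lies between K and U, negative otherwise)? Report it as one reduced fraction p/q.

KV:VU = -38/27

Choose coordinates N = (0, 0), K = (1, 0), G = (0, 1), U = (-3, 5).
1. Z lies on line UG with UZ:ZG = -3:4 ⇒ Z = (-12, 17)
2. S lies on line UG with US:SG = 4:(-1) ⇒ S = (1, -1/3)
3. V is where the line through Z parallel to NS meets line KU ⇒ V = (-141/11, 190/11)
V = K + t·(U−K) with t = 38/11, so KV:VU = t:(1−t) = 38/11:-27/11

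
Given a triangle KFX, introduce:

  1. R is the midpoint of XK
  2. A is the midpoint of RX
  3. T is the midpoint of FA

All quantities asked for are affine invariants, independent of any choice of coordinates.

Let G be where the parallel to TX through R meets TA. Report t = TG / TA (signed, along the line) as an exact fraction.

t = 2

Set K = (0, 0), F = (1, 0), X = (0, 1); any affine frame gives the same invariant.
1. R is the midpoint of XK ⇒ R = (0, 1/2)
2. A is the midpoint of RX ⇒ A = (0, 3/4)
3. T is the midpoint of FA ⇒ T = (1/2, 3/8)
through R parallel to TX: direction (-1/2, 5/8); meets TA at G = (-1/2, 9/8)
G = T + t·(A−T) with t = 2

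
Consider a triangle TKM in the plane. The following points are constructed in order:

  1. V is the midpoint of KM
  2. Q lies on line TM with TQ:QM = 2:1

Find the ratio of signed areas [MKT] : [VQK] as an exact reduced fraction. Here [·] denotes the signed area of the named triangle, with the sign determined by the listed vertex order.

[MKT]:[VQK] = -6

Assign T = (0, 0), K = (1, 0), M = (0, 1) — the answer is frame-independent, so this choice is without loss of generality.
1. V is the midpoint of KM ⇒ V = (1/2, 1/2)
2. Q lies on line TM with TQ:QM = 2:1 ⇒ Q = (0, 2/3)
2·[MKT] = -1, 2·[VQK] = 1/6
[MKT]:[VQK] = -1:1/6 = -6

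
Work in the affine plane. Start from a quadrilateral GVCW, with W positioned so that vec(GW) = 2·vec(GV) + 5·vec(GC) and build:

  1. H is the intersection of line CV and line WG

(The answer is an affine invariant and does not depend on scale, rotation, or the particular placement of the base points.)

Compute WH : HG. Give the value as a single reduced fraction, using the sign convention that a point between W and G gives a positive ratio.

Choose coordinates G = (0, 0), V = (1, 0), C = (0, 1), W = (2, 5).
1. H is the intersection of line CV and line WG ⇒ H = (2/7, 5/7)
H = W + t·(G−W) with t = 6/7, so WH:HG = t:(1−t) = 6/7:1/7

WH:HG = 6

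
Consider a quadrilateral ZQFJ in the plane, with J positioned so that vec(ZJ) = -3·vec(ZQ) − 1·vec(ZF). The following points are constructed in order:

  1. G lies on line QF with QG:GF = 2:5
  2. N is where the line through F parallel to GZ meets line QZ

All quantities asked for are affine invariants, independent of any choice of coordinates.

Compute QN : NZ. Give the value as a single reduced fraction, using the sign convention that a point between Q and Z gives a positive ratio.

QN:NZ = -7/5

Set Z = (0, 0), Q = (1, 0), F = (0, 1), J = (-3, -1); any affine frame gives the same invariant.
1. G lies on line QF with QG:GF = 2:5 ⇒ G = (5/7, 2/7)
2. N is where the line through F parallel to GZ meets line QZ ⇒ N = (-5/2, 0)
N = Q + t·(Z−Q) with t = 7/2, so QN:NZ = t:(1−t) = 7/2:-5/2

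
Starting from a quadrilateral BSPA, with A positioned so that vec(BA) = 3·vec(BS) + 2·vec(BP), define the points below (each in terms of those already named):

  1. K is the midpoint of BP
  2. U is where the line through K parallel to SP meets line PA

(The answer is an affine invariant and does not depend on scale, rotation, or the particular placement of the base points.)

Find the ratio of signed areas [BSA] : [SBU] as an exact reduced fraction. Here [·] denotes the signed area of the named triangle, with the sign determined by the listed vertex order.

[BSA]:[SBU] = -16/7

Choose coordinates B = (0, 0), S = (1, 0), P = (0, 1), A = (3, 2).
1. K is the midpoint of BP ⇒ K = (0, 1/2)
2. U is where the line through K parallel to SP meets line PA ⇒ U = (-3/8, 7/8)
2·[BSA] = 2, 2·[SBU] = -7/8
[BSA]:[SBU] = 2:-7/8 = -16/7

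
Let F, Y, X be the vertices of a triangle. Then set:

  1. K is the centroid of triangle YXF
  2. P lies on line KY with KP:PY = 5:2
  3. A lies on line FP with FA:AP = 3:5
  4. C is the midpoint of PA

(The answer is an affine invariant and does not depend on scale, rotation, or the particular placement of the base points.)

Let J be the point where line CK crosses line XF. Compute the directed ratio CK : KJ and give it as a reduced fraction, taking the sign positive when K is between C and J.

Set F = (0, 0), Y = (1, 0), X = (0, 1); any affine frame gives the same invariant.
1. K is the centroid of triangle YXF ⇒ K = (1/3, 1/3)
2. P lies on line KY with KP:PY = 5:2 ⇒ P = (17/21, 2/21)
3. A lies on line FP with FA:AP = 3:5 ⇒ A = (17/56, 1/28)
4. C is the midpoint of PA ⇒ C = (187/336, 11/168)
line CK meets XF at J = (0, 11/15)
K = C + t·(J−C) with t = 75/187, so CK:KJ = 75/187:112/187

CK:KJ = 75/112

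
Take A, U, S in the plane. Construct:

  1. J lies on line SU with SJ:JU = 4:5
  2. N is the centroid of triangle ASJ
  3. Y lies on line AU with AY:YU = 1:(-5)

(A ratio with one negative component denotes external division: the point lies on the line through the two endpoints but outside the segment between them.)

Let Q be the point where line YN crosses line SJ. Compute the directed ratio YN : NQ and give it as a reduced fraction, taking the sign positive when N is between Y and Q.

YN:NQ = 11/4

Work in coordinates with A = (0, 0), U = (1, 0), S = (0, 1).
1. J lies on line SU with SJ:JU = 4:5 ⇒ J = (4/9, 5/9)
2. N is the centroid of triangle ASJ ⇒ N = (4/27, 14/27)
3. Y lies on line AU with AY:YU = 1:(-5) ⇒ Y = (-1/4, 0)
line YN meets SJ at Q = (29/99, 70/99)
N = Y + t·(Q−Y) with t = 11/15, so YN:NQ = 11/15:4/15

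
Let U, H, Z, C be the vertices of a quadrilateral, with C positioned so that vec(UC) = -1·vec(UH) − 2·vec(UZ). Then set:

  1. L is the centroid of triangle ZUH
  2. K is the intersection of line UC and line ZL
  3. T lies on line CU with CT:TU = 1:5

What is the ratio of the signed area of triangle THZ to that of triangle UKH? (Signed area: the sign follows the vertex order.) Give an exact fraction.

Work in coordinates with U = (0, 0), H = (1, 0), Z = (0, 1), C = (-1, -2).
1. L is the centroid of triangle ZUH ⇒ L = (1/3, 1/3)
2. K is the intersection of line UC and line ZL ⇒ K = (1/4, 1/2)
3. T lies on line CU with CT:TU = 1:5 ⇒ T = (-5/6, -5/3)
2·[THZ] = 7/2, 2·[UKH] = -1/2
[THZ]:[UKH] = 7/2:-1/2 = -7

[THZ]:[UKH] = -7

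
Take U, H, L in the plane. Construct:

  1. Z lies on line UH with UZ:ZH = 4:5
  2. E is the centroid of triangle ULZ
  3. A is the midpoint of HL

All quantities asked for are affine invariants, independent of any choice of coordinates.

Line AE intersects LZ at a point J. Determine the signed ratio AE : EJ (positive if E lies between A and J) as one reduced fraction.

Work in coordinates with U = (0, 0), H = (1, 0), L = (0, 1).
1. Z lies on line UH with UZ:ZH = 4:5 ⇒ Z = (4/9, 0)
2. E is the centroid of triangle ULZ ⇒ E = (4/27, 1/3)
3. A is the midpoint of HL ⇒ A = (1/2, 1/2)
line AE meets LZ at J = (56/207, 9/23)
E = A + t·(J−A) with t = 23/15, so AE:EJ = 23/15:-8/15

AE:EJ = -23/8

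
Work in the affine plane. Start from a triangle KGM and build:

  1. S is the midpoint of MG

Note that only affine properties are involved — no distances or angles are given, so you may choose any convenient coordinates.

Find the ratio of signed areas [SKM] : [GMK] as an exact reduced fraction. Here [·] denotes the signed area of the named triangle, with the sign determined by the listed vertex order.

Assign K = (0, 0), G = (1, 0), M = (0, 1) — the answer is frame-independent, so this choice is without loss of generality.
1. S is the midpoint of MG ⇒ S = (1/2, 1/2)
2·[SKM] = -1/2, 2·[GMK] = 1
[SKM]:[GMK] = -1/2:1 = -1/2

[SKM]:[GMK] = -1/2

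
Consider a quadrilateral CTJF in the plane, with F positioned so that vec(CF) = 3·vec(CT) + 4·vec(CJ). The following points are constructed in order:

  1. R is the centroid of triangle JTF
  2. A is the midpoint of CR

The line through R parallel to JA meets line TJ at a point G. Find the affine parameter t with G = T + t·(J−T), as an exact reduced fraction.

Work in coordinates with C = (0, 0), T = (1, 0), J = (0, 1), F = (3, 4).
1. R is the centroid of triangle JTF ⇒ R = (4/3, 5/3)
2. A is the midpoint of CR ⇒ A = (2/3, 5/6)
through R parallel to JA: direction (2/3, -1/6); meets TJ at G = (-4/3, 7/3)
G = T + t·(J−T) with t = 7/3

t = 7/3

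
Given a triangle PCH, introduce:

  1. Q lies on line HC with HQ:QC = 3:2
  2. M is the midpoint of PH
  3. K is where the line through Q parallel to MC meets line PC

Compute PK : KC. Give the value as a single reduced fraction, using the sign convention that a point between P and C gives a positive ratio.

PK:KC = -7/2

Choose coordinates P = (0, 0), C = (1, 0), H = (0, 1).
1. Q lies on line HC with HQ:QC = 3:2 ⇒ Q = (3/5, 2/5)
2. M is the midpoint of PH ⇒ M = (0, 1/2)
3. K is where the line through Q parallel to MC meets line PC ⇒ K = (7/5, 0)
K = P + t·(C−P) with t = 7/5, so PK:KC = t:(1−t) = 7/5:-2/5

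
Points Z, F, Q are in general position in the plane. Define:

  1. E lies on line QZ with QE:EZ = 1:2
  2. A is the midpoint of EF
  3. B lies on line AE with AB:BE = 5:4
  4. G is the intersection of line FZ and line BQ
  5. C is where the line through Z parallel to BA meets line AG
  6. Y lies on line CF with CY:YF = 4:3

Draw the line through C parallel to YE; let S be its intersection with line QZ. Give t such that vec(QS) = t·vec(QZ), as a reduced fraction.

Choose coordinates Z = (0, 0), F = (1, 0), Q = (0, 1).
1. E lies on line QZ with QE:EZ = 1:2 ⇒ E = (0, 2/3)
2. A is the midpoint of EF ⇒ A = (1/2, 1/3)
3. B lies on line AE with AB:BE = 5:4 ⇒ B = (2/9, 14/27)
4. G is the intersection of line FZ and line BQ ⇒ G = (6/13, 0)
5. C is where the line through Z parallel to BA meets line AG ⇒ C = (3/7, -2/7)
6. Y lies on line CF with CY:YF = 4:3 ⇒ Y = (37/49, -6/49)
through C parallel to YE: direction (-37/49, 116/147); meets QZ at S = (0, 6/37)
S = Q + t·(Z−Q) with t = 31/37

t = 31/37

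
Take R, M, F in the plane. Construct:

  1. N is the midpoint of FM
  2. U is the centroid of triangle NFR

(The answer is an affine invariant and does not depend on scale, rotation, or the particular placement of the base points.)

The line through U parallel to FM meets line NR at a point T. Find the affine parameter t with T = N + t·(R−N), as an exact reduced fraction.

t = 1/3

Choose coordinates R = (0, 0), M = (1, 0), F = (0, 1).
1. N is the midpoint of FM ⇒ N = (1/2, 1/2)
2. U is the centroid of triangle NFR ⇒ U = (1/6, 1/2)
through U parallel to FM: direction (1, -1); meets NR at T = (1/3, 1/3)
T = N + t·(R−N) with t = 1/3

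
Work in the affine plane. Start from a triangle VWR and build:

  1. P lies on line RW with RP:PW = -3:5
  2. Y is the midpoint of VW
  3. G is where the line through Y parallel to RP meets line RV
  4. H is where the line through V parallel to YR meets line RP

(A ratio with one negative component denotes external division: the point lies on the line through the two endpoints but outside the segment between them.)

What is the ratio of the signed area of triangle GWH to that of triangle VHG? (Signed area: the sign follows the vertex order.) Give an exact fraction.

Choose coordinates V = (0, 0), W = (1, 0), R = (0, 1).
1. P lies on line RW with RP:PW = -3:5 ⇒ P = (-3/2, 5/2)
2. Y is the midpoint of VW ⇒ Y = (1/2, 0)
3. G is where the line through Y parallel to RP meets line RV ⇒ G = (0, 1/2)
4. H is where the line through V parallel to YR meets line RP ⇒ H = (-1, 2)
2·[GWH] = 1, 2·[VHG] = -1/2
[GWH]:[VHG] = 1:-1/2 = -2

[GWH]:[VHG] = -2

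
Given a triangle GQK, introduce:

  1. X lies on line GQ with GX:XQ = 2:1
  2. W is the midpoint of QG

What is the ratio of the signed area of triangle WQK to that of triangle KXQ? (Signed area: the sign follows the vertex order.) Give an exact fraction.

[WQK]:[KXQ] = 3/2

Set G = (0, 0), Q = (1, 0), K = (0, 1); any affine frame gives the same invariant.
1. X lies on line GQ with GX:XQ = 2:1 ⇒ X = (2/3, 0)
2. W is the midpoint of QG ⇒ W = (1/2, 0)
2·[WQK] = 1/2, 2·[KXQ] = 1/3
[WQK]:[KXQ] = 1/2:1/3 = 3/2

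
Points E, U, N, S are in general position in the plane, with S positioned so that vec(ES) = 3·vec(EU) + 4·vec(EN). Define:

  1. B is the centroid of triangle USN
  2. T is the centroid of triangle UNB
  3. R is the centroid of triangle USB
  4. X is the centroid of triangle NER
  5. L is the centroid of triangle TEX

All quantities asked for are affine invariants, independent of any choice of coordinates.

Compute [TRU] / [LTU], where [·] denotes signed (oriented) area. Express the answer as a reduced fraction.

Work in coordinates with E = (0, 0), U = (1, 0), N = (0, 1), S = (3, 4).
1. B is the centroid of triangle USN ⇒ B = (4/3, 5/3)
2. T is the centroid of triangle UNB ⇒ T = (7/9, 8/9)
3. R is the centroid of triangle USB ⇒ R = (16/9, 17/9)
4. X is the centroid of triangle NER ⇒ X = (16/27, 26/27)
5. L is the centroid of triangle TEX ⇒ L = (37/81, 50/81)
2·[TRU] = -10/9, 2·[LTU] = -28/81
[TRU]:[LTU] = -10/9:-28/81 = 45/14

[TRU]:[LTU] = 45/14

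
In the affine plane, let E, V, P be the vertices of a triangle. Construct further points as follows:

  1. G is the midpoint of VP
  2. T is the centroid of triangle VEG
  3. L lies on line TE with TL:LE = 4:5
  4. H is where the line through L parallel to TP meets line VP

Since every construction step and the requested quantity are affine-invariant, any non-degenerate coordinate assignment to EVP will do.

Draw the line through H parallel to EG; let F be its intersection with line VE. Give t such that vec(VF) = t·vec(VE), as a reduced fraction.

t = 10/3

Assign E = (0, 0), V = (1, 0), P = (0, 1) — the answer is frame-independent, so this choice is without loss of generality.
1. G is the midpoint of VP ⇒ G = (1/2, 1/2)
2. T is the centroid of triangle VEG ⇒ T = (1/2, 1/6)
3. L lies on line TE with TL:LE = 4:5 ⇒ L = (5/18, 5/54)
4. H is where the line through L parallel to TP meets line VP ⇒ H = (-2/3, 5/3)
through H parallel to EG: direction (1/2, 1/2); meets VE at F = (-7/3, 0)
F = V + t·(E−V) with t = 10/3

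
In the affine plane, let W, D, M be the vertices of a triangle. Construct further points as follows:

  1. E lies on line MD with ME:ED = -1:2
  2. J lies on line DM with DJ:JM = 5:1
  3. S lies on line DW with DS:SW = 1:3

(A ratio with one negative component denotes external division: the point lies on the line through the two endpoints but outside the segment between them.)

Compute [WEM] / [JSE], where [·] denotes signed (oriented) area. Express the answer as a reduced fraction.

Assign W = (0, 0), D = (1, 0), M = (0, 1) — the answer is frame-independent, so this choice is without loss of generality.
1. E lies on line MD with ME:ED = -1:2 ⇒ E = (-1, 2)
2. J lies on line DM with DJ:JM = 5:1 ⇒ J = (1/6, 5/6)
3. S lies on line DW with DS:SW = 1:3 ⇒ S = (3/4, 0)
2·[WEM] = -1, 2·[JSE] = -7/24
[WEM]:[JSE] = -1:-7/24 = 24/7

[WEM]:[JSE] = 24/7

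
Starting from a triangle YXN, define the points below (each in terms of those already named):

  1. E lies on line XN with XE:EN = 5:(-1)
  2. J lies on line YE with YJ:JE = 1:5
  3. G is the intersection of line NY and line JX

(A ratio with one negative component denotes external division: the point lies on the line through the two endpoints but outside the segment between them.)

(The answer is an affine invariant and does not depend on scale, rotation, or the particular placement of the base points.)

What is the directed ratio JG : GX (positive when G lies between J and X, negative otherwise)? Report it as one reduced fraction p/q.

Set Y = (0, 0), X = (1, 0), N = (0, 1); any affine frame gives the same invariant.
1. E lies on line XN with XE:EN = 5:(-1) ⇒ E = (-1/4, 5/4)
2. J lies on line YE with YJ:JE = 1:5 ⇒ J = (-1/24, 5/24)
3. G is the intersection of line NY and line JX ⇒ G = (0, 1/5)
G = J + t·(X−J) with t = 1/25, so JG:GX = t:(1−t) = 1/25:24/25

JG:GX = 1/24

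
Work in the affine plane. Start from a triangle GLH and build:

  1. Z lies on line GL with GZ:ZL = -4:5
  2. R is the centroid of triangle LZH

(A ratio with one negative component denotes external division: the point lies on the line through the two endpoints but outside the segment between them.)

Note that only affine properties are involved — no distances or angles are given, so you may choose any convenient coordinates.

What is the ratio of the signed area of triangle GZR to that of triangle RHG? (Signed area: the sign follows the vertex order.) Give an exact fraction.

[GZR]:[RHG] = 4/3

Set G = (0, 0), L = (1, 0), H = (0, 1); any affine frame gives the same invariant.
1. Z lies on line GL with GZ:ZL = -4:5 ⇒ Z = (-4, 0)
2. R is the centroid of triangle LZH ⇒ R = (-1, 1/3)
2·[GZR] = -4/3, 2·[RHG] = -1
[GZR]:[RHG] = -4/3:-1 = 4/3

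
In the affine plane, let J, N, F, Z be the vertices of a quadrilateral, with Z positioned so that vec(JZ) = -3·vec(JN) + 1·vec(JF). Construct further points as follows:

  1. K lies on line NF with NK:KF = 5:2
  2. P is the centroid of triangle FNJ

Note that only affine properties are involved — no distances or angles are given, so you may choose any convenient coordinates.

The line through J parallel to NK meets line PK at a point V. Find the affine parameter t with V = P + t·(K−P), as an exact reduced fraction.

Assign J = (0, 0), N = (1, 0), F = (0, 1), Z = (-3, 1) — the answer is frame-independent, so this choice is without loss of generality.
1. K lies on line NF with NK:KF = 5:2 ⇒ K = (2/7, 5/7)
2. P is the centroid of triangle FNJ ⇒ P = (1/3, 1/3)
through J parallel to NK: direction (-5/7, 5/7); meets PK at V = (3/7, -3/7)
V = P + t·(K−P) with t = -2

t = -2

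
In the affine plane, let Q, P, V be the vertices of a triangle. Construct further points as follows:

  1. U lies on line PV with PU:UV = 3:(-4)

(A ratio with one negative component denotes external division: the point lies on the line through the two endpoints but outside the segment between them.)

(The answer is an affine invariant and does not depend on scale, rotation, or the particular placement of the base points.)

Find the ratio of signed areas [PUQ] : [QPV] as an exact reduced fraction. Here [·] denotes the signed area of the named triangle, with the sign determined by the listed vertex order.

Set Q = (0, 0), P = (1, 0), V = (0, 1); any affine frame gives the same invariant.
1. U lies on line PV with PU:UV = 3:(-4) ⇒ U = (4, -3)
2·[PUQ] = -3, 2·[QPV] = 1
[PUQ]:[QPV] = -3:1 = -3

[PUQ]:[QPV] = -3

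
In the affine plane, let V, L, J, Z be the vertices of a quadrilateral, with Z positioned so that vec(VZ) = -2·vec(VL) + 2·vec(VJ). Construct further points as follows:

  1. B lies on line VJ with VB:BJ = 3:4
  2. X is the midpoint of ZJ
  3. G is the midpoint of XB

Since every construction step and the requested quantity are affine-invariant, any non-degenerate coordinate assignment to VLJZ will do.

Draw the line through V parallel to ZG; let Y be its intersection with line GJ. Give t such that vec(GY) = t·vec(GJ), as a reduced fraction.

Set V = (0, 0), L = (1, 0), J = (0, 1), Z = (-2, 2); any affine frame gives the same invariant.
1. B lies on line VJ with VB:BJ = 3:4 ⇒ B = (0, 3/7)
2. X is the midpoint of ZJ ⇒ X = (-1, 3/2)
3. G is the midpoint of XB ⇒ G = (-1/2, 27/28)
through V parallel to ZG: direction (3/2, -29/28); meets GJ at Y = (-21/16, 29/32)
Y = G + t·(J−G) with t = -13/8

t = -13/8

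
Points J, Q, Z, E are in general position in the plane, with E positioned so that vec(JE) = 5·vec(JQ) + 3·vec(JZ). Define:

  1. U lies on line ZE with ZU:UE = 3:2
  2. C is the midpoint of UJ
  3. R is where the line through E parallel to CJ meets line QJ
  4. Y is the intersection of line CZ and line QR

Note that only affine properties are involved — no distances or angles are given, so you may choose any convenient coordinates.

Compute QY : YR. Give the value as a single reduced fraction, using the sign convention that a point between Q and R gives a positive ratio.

QY:YR = -176/175

Set J = (0, 0), Q = (1, 0), Z = (0, 1), E = (5, 3); any affine frame gives the same invariant.
1. U lies on line ZE with ZU:UE = 3:2 ⇒ U = (3, 11/5)
2. C is the midpoint of UJ ⇒ C = (3/2, 11/10)
3. R is where the line through E parallel to CJ meets line QJ ⇒ R = (10/11, 0)
4. Y is the intersection of line CZ and line QR ⇒ Y = (-15, 0)
Y = Q + t·(R−Q) with t = 176, so QY:YR = t:(1−t) = 176:-175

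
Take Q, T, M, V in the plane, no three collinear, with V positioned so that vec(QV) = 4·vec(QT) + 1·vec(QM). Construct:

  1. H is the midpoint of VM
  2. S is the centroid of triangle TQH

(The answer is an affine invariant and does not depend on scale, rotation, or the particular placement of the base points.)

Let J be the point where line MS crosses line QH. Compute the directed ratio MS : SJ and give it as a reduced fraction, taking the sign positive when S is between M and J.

MS:SJ = -7

Assign Q = (0, 0), T = (1, 0), M = (0, 1), V = (4, 1) — the answer is frame-independent, so this choice is without loss of generality.
1. H is the midpoint of VM ⇒ H = (2, 1)
2. S is the centroid of triangle TQH ⇒ S = (1, 1/3)
line MS meets QH at J = (6/7, 3/7)
S = M + t·(J−M) with t = 7/6, so MS:SJ = 7/6:-1/6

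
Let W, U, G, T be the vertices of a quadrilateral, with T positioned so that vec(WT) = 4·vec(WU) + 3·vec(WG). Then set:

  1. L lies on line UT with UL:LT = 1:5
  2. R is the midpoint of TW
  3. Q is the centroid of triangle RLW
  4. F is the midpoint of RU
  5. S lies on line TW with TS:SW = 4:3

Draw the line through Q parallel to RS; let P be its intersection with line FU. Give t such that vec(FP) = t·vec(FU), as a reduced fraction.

Set W = (0, 0), U = (1, 0), G = (0, 1), T = (4, 3); any affine frame gives the same invariant.
1. L lies on line UT with UL:LT = 1:5 ⇒ L = (3/2, 1/2)
2. R is the midpoint of TW ⇒ R = (2, 3/2)
3. Q is the centroid of triangle RLW ⇒ Q = (7/6, 2/3)
4. F is the midpoint of RU ⇒ F = (3/2, 3/4)
5. S lies on line TW with TS:SW = 4:3 ⇒ S = (12/7, 9/7)
through Q parallel to RS: direction (-2/7, -3/14); meets FU at P = (31/18, 13/12)
P = F + t·(U−F) with t = -4/9

t = -4/9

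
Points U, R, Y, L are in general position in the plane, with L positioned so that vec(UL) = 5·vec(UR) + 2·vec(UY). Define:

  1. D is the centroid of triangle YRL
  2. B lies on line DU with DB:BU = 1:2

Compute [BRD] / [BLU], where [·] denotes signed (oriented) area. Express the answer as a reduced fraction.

Assign U = (0, 0), R = (1, 0), Y = (0, 1), L = (5, 2) — the answer is frame-independent, so this choice is without loss of generality.
1. D is the centroid of triangle YRL ⇒ D = (2, 1)
2. B lies on line DU with DB:BU = 1:2 ⇒ B = (4/3, 2/3)
2·[BRD] = 1/3, 2·[BLU] = -2/3
[BRD]:[BLU] = 1/3:-2/3 = -1/2

[BRD]:[BLU] = -1/2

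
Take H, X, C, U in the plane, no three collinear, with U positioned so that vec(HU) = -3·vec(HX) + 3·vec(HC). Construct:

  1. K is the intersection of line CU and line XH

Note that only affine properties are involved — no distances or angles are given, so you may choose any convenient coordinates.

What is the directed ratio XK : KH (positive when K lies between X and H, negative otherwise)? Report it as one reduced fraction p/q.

Assign H = (0, 0), X = (1, 0), C = (0, 1), U = (-3, 3) — the answer is frame-independent, so this choice is without loss of generality.
1. K is the intersection of line CU and line XH ⇒ K = (3/2, 0)
K = X + t·(H−X) with t = -1/2, so XK:KH = t:(1−t) = -1/2:3/2

XK:KH = -1/3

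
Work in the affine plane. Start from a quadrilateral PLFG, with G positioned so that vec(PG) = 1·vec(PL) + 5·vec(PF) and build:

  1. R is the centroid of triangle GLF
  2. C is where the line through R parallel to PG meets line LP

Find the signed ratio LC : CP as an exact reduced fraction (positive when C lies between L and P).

LC:CP = 11/4

Assign P = (0, 0), L = (1, 0), F = (0, 1), G = (1, 5) — the answer is frame-independent, so this choice is without loss of generality.
1. R is the centroid of triangle GLF ⇒ R = (2/3, 2)
2. C is where the line through R parallel to PG meets line LP ⇒ C = (4/15, 0)
C = L + t·(P−L) with t = 11/15, so LC:CP = t:(1−t) = 11/15:4/15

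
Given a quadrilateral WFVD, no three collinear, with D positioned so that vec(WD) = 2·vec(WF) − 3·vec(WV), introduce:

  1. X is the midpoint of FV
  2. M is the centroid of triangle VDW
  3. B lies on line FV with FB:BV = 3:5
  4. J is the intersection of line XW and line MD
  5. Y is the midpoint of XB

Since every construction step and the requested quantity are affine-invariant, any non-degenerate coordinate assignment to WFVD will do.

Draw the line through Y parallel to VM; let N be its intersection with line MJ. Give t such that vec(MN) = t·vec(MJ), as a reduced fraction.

t = -297/128

Work in coordinates with W = (0, 0), F = (1, 0), V = (0, 1), D = (2, -3).
1. X is the midpoint of FV ⇒ X = (1/2, 1/2)
2. M is the centroid of triangle VDW ⇒ M = (2/3, -2/3)
3. B lies on line FV with FB:BV = 3:5 ⇒ B = (5/8, 3/8)
4. J is the intersection of line XW and line MD ⇒ J = (2/11, 2/11)
5. Y is the midpoint of XB ⇒ Y = (9/16, 7/16)
through Y parallel to VM: direction (2/3, -5/3); meets MJ at N = (43/24, -253/96)
N = M + t·(J−M) with t = -297/128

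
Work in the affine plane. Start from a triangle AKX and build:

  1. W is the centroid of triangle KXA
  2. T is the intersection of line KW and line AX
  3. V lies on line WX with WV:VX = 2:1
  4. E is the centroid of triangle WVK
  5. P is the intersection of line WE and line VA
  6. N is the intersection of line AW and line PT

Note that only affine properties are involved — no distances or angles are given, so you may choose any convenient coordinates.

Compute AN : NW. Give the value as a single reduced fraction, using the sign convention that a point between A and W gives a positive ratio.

Assign A = (0, 0), K = (1, 0), X = (0, 1) — the answer is frame-independent, so this choice is without loss of generality.
1. W is the centroid of triangle KXA ⇒ W = (1/3, 1/3)
2. T is the intersection of line KW and line AX ⇒ T = (0, 1/2)
3. V lies on line WX with WV:VX = 2:1 ⇒ V = (1/9, 7/9)
4. E is the centroid of triangle WVK ⇒ E = (13/27, 10/27)
5. P is the intersection of line WE and line VA ⇒ P = (1/27, 7/27)
6. N is the intersection of line AW and line PT ⇒ N = (1/15, 1/15)
N = A + t·(W−A) with t = 1/5, so AN:NW = t:(1−t) = 1/5:4/5

AN:NW = 1/4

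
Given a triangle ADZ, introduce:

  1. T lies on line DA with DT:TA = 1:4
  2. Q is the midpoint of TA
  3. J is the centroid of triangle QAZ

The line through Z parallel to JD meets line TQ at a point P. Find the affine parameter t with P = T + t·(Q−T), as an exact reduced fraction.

t = -9/2

Choose coordinates A = (0, 0), D = (1, 0), Z = (0, 1).
1. T lies on line DA with DT:TA = 1:4 ⇒ T = (4/5, 0)
2. Q is the midpoint of TA ⇒ Q = (2/5, 0)
3. J is the centroid of triangle QAZ ⇒ J = (2/15, 1/3)
through Z parallel to JD: direction (13/15, -1/3); meets TQ at P = (13/5, 0)
P = T + t·(Q−T) with t = -9/2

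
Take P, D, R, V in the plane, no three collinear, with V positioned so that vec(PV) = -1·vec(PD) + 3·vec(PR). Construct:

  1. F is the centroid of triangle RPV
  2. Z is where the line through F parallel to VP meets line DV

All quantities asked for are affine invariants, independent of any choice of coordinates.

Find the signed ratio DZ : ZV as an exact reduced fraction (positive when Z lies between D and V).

Work in coordinates with P = (0, 0), D = (1, 0), R = (0, 1), V = (-1, 3).
1. F is the centroid of triangle RPV ⇒ F = (-1/3, 4/3)
2. Z is where the line through F parallel to VP meets line DV ⇒ Z = (-7/9, 8/3)
Z = D + t·(V−D) with t = 8/9, so DZ:ZV = t:(1−t) = 8/9:1/9

DZ:ZV = 8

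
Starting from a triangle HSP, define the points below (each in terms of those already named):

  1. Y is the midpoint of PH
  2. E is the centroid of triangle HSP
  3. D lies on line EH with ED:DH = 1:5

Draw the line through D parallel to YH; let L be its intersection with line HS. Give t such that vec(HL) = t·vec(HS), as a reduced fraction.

Assign H = (0, 0), S = (1, 0), P = (0, 1) — the answer is frame-independent, so this choice is without loss of generality.
1. Y is the midpoint of PH ⇒ Y = (0, 1/2)
2. E is the centroid of triangle HSP ⇒ E = (1/3, 1/3)
3. D lies on line EH with ED:DH = 1:5 ⇒ D = (5/18, 5/18)
through D parallel to YH: direction (0, -1/2); meets HS at L = (5/18, 0)
L = H + t·(S−H) with t = 5/18

t = 5/18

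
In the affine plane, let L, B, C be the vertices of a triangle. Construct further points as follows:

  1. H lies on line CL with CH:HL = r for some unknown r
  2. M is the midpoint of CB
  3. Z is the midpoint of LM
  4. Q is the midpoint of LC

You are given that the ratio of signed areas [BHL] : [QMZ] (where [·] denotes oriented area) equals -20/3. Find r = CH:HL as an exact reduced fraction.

Assign L = (0, 0), B = (1, 0), C = (0, 1) — the answer is frame-independent, so this choice is without loss of generality.
1. With CH:HL = r, write λ = r/(r+1) so H = C + λ·(L−C); H is affine-linear in λ
2. M is the midpoint of CB ⇒ M = (1/2, 1/2)
3. Z is the midpoint of LM ⇒ Z = (1/4, 1/4)
4. Q is the midpoint of LC ⇒ Q = (0, 1/2)
Every point depending on H is an affine combination of H and λ-independent points, so each such coordinate is linear in λ; the λ² term in each signed area is a multiple of (L−C)×(L−C) = 0, so 2·[BHL] and 2·[QMZ] are each linear in λ. Evaluating at λ=0 and λ=1:
  2·[BHL] = −λ + 1,   2·[QMZ] = -1/8
So [BHL]:[QMZ] = (−λ + 1) / (-1/8). Setting this equal to -20/3:
  −λ + 1 = -20/3·(-1/8)  ⇒  λ = 1/6
Then r = λ/(1−λ) = (1/6)/(5/6) = 1/5. Check: with r = 1/5, H = (0, 5/6) and [BHL]:[QMZ] = -20/3 as required.

r = 1/5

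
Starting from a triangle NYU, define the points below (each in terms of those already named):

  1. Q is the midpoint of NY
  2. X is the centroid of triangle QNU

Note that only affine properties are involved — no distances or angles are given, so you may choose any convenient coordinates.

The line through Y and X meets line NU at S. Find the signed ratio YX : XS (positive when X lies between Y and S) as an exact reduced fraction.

YX:XS = 5

Work in coordinates with N = (0, 0), Y = (1, 0), U = (0, 1).
1. Q is the midpoint of NY ⇒ Q = (1/2, 0)
2. X is the centroid of triangle QNU ⇒ X = (1/6, 1/3)
line YX meets NU at S = (0, 2/5)
X = Y + t·(S−Y) with t = 5/6, so YX:XS = 5/6:1/6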